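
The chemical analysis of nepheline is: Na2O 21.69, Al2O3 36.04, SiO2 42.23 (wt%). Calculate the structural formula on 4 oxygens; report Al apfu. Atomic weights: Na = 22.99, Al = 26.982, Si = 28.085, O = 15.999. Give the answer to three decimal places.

21.69 wt% Na2O ÷ 61.979 g/mol = 0.34996 mol, giving 0.69992 Na and 0.34996 O.
36.04 wt% Al2O3 ÷ 101.961 g/mol = 0.35347 mol, giving 0.70694 Al and 1.06041 O.
42.23 wt% SiO2 ÷ 60.083 g/mol = 0.70286 mol, giving 0.70286 Si and 1.40572 O.
Oxygen sums to 2.81609; scaling by 4/2.81609 = 1.42041 puts the formula on 4 O.
Al: 0.70694 × 1.42041 = 1.004 atoms per formula unit.

1.004 Al apfu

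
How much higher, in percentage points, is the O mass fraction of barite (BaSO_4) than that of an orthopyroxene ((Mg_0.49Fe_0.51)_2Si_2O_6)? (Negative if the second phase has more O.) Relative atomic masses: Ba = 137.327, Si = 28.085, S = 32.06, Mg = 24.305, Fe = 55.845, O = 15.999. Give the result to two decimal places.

-13.79 percentage points

M(BaSO_4) = 233.383 g/mol, so wt% O = 63.996/233.383 × 100 = 27.42%.
M((Mg_0.49Fe_0.51)_2Si_2O_6) = 232.945 g/mol, so wt% O = 95.994/232.945 × 100 = 41.21%.
27.42 − 41.21 = -13.79 pp.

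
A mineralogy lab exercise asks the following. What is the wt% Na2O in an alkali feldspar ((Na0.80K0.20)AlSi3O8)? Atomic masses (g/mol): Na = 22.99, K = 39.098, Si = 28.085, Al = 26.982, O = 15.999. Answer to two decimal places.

9.34 wt%

Formula mass = 265.441 g/mol.
0.80 Na → 0.4000 mol Na2O per formula unit; M(Na2O) = 61.979, so Na2O mass = 24.792 g.
24.792/265.441 × 100 = 9.34 wt%.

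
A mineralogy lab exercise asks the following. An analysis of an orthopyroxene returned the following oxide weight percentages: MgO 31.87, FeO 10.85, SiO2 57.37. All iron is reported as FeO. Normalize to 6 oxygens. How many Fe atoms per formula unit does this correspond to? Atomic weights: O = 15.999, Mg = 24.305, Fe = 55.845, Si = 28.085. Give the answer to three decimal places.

31.87 wt% MgO ÷ 40.304 g/mol = 0.79074 mol, giving 0.79074 Mg and 0.79074 O.
10.85 wt% FeO ÷ 71.844 g/mol = 0.15102 mol, giving 0.15102 Fe and 0.15102 O.
57.37 wt% SiO2 ÷ 60.083 g/mol = 0.95485 mol, giving 0.95485 Si and 1.90970 O.
Oxygen sums to 2.85146; scaling by 6/2.85146 = 2.10419 puts the formula on 6 O.
Fe: 0.15102 × 2.10419 = 0.318 atoms per formula unit.

0.318 Fe apfu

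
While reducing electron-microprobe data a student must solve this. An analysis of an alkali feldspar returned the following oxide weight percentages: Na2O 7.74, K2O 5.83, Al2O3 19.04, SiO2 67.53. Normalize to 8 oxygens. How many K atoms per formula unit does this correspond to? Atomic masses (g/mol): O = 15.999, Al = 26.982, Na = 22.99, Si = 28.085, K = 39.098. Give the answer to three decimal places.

7.74 wt% Na2O ÷ 61.979 g/mol = 0.12488 mol, giving 0.24976 Na and 0.12488 O.
5.83 wt% K2O ÷ 94.195 g/mol = 0.06189 mol, giving 0.12378 K and 0.06189 O.
19.04 wt% Al2O3 ÷ 101.961 g/mol = 0.18674 mol, giving 0.37348 Al and 0.56022 O.
67.53 wt% SiO2 ÷ 60.083 g/mol = 1.12395 mol, giving 1.12395 Si and 2.24790 O.
Oxygen sums to 2.99489; scaling by 8/2.99489 = 2.67122 puts the formula on 8 O.
K: 0.12378 × 2.67122 = 0.331 atoms per formula unit.

0.331 K apfu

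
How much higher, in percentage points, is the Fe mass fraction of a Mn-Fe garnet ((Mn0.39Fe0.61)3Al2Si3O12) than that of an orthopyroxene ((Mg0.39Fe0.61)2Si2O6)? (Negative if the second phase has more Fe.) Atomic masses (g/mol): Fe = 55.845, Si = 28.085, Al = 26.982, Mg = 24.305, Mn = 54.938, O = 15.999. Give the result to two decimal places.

-7.90 percentage points

M((Mn0.39Fe0.61)3Al2Si3O12) = 496.681 g/mol, so wt% Fe = 102.196/496.681 × 100 = 20.58%.
M((Mg0.39Fe0.61)2Si2O6) = 239.253 g/mol, so wt% Fe = 68.131/239.253 × 100 = 28.48%.
20.58 − 28.48 = -7.90 pp.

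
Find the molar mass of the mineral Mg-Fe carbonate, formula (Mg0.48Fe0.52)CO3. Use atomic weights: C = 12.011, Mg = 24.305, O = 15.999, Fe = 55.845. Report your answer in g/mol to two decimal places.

100.71 g/mol

Mg: 0.48 × 24.305 = 11.6664
Fe: 0.52 × 55.845 = 29.0394
C: 1 × 12.011 = 12.0110
O: 3 × 15.999 = 47.9970
Summing the contributions gives the formula mass.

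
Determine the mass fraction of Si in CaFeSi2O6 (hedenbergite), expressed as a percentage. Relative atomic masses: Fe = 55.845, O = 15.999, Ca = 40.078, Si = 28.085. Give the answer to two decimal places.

M(CaFeSi2O6) = 248.087 g/mol.
Si contributes 2 × 28.085 = 56.170 g per mole.
56.170/248.087 = 0.2264 → 22.64%.

22.64 weight percent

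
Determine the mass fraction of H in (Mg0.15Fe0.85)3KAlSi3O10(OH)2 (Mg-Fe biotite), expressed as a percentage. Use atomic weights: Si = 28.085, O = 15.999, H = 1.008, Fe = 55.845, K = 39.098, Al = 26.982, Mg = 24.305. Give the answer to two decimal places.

Molar mass of (Mg0.15Fe0.85)3KAlSi3O10(OH)2: 0.45·24.305 + 2.55·55.845 + 1·39.098 + 1·26.982 + 3·28.085 + 12·15.999 + 2·1.008 = 497.681 g/mol.
Mass of H per formula unit: 2 × 1.008 = 2.016 g.
Weight fraction H = 2.016 / 497.681 = 0.0041.

0.41 mass %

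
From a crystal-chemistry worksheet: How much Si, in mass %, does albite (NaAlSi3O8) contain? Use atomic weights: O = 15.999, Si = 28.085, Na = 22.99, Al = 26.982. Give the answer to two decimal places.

32.13 mass %

Formula mass = 1·22.99 + 1·26.982 + 3·28.085 + 8·15.999 = 262.219 g/mol, of which 84.255 g is Si.
So Si makes up 84.255/262.219 = 0.3213 of the mass, i.e. 32.13%.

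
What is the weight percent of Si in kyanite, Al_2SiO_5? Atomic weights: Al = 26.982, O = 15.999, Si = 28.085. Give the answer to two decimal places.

17.33 wt%

Formula mass = 2*26.982 + 1*28.085 + 5*15.999 = 162.044 g/mol, of which 28.085 g is Si.
So Si makes up 28.085/162.044 = 0.1733 of the mass, i.e. 17.33%.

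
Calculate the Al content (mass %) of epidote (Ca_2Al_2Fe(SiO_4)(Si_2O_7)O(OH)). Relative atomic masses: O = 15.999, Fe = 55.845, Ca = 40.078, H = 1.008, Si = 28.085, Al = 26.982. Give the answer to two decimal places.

Formula mass = 2*40.078 + 2*26.982 + 1*55.845 + 3*28.085 + 13*15.999 + 1*1.008 = 483.215 g/mol, of which 53.964 g is Al.
So Al makes up 53.964/483.215 = 0.1117 of the mass, i.e. 11.17%.

11.17 mass %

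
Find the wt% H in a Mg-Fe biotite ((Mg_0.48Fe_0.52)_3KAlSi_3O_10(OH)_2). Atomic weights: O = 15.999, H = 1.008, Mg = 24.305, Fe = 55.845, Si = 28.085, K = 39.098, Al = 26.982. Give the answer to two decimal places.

0.43 wt%

Formula mass = 1.44·24.305 + 1.56·55.845 + 1·39.098 + 1·26.982 + 3·28.085 + 12·15.999 + 2·1.008 = 466.456 g/mol, of which 2.016 g is H.
So H makes up 2.016/466.456 = 0.0043 of the mass, i.e. 0.43%.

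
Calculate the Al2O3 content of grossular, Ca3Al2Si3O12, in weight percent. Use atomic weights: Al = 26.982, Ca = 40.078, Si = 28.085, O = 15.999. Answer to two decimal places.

Formula mass = 450.441 g/mol.
2 Al → 1.0000 mol Al2O3 per formula unit; M(Al2O3) = 101.961, so Al2O3 mass = 101.961 g.
101.961/450.441 × 100 = 22.64 wt%.

22.64 wt%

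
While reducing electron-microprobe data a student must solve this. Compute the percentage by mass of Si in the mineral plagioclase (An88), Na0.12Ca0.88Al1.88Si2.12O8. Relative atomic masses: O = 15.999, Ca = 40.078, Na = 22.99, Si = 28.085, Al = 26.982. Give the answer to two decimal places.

21.55 wt%

Molar mass of Na0.12Ca0.88Al1.88Si2.12O8: 0.12*22.99 + 0.88*40.078 + 1.88*26.982 + 2.12*28.085 + 8*15.999 = 276.286 g/mol.
Mass of Si per formula unit: 2.12 × 28.085 = 59.540 g.
Weight fraction Si = 59.540 / 276.286 = 0.2155.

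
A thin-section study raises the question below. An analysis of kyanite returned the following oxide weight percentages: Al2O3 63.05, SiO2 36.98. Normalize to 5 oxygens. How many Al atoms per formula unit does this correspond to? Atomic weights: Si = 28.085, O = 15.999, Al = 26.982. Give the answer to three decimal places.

2.004 Al apfu

Al2O3: 63.05/101.961 = 0.61837 mol → 1.23674 mol Al, 1.85511 mol O.
SiO2: 36.98/60.083 = 0.61548 mol → 0.61548 mol Si, 1.23096 mol O.
Total oxygen = 3.08607 mol. Normalization factor = 5/3.08607 = 1.62018.
Al per 5 O = 1.23674 × 1.62018 = 2.004.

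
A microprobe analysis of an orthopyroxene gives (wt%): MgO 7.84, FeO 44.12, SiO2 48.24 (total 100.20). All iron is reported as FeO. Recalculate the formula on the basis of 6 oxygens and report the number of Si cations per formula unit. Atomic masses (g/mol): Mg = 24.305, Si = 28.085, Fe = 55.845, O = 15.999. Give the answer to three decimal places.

7.84 wt% MgO ÷ 40.304 g/mol = 0.19452 mol, giving 0.19452 Mg and 0.19452 O.
44.12 wt% FeO ÷ 71.844 g/mol = 0.61411 mol, giving 0.61411 Fe and 0.61411 O.
48.24 wt% SiO2 ÷ 60.083 g/mol = 0.80289 mol, giving 0.80289 Si and 1.60578 O.
Oxygen sums to 2.41441; scaling by 6/2.41441 = 2.48508 puts the formula on 6 O.
Si: 0.80289 × 2.48508 = 1.995 atoms per formula unit.

1.995 Si apfu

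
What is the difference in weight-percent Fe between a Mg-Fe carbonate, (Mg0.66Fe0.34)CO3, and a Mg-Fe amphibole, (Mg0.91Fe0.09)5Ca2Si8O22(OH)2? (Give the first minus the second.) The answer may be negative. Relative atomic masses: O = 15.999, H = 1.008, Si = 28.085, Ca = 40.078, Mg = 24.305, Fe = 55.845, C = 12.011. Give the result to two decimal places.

Fe in (Mg0.66Fe0.34)CO3: molar mass 95.037 g/mol; 0.34×55.845 = 18.987 g → 19.98 wt%.
Fe in (Mg0.91Fe0.09)5Ca2Si8O22(OH)2: molar mass 826.546 g/mol; 0.45×55.845 = 25.130 g → 3.04 wt%.
Difference = 19.98 − 3.04 = 16.94 percentage points.

16.94 percentage points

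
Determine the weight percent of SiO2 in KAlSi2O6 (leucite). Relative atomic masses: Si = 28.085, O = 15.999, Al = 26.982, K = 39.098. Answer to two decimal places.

Formula mass = 218.244 g/mol.
2 Si → 2.0000 mol SiO2 per formula unit; M(SiO2) = 60.083, so SiO2 mass = 120.166 g.
120.166/218.244 × 100 = 55.06 wt%.

55.06 wt%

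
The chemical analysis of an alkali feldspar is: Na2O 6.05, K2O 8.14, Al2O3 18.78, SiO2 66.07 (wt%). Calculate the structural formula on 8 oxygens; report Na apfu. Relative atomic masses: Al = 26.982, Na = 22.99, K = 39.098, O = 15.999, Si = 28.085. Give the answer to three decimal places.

Na2O: 6.05/61.979 = 0.09761 mol → 0.19522 mol Na, 0.09761 mol O.
K2O: 8.14/94.195 = 0.08642 mol → 0.17284 mol K, 0.08642 mol O.
Al2O3: 18.78/101.961 = 0.18419 mol → 0.36838 mol Al, 0.55257 mol O.
SiO2: 66.07/60.083 = 1.09965 mol → 1.09965 mol Si, 2.19930 mol O.
Total oxygen = 2.93590 mol. Normalization factor = 8/2.93590 = 2.72489.
Na per 8 O = 0.19522 × 2.72489 = 0.532.

0.532 Na apfu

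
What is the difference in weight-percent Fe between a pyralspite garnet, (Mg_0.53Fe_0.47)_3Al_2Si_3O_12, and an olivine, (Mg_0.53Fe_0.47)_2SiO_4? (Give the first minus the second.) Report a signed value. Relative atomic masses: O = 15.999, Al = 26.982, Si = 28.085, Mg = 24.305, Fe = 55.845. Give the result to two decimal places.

M((Mg_0.53Fe_0.47)_3Al_2Si_3O_12) = 447.593 g/mol, so wt% Fe = 78.741/447.593 × 100 = 17.59%.
M((Mg_0.53Fe_0.47)_2SiO_4) = 170.339 g/mol, so wt% Fe = 52.494/170.339 × 100 = 30.82%.
17.59 − 30.82 = -13.23 pp.

-13.23 percentage points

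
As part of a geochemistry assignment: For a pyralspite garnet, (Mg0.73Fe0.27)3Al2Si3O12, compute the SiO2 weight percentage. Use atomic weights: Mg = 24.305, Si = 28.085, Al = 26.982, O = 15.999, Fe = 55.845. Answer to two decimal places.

42.05 wt%

Formula mass = 428.669 g/mol.
3 Si → 3.0000 mol SiO2 per formula unit; M(SiO2) = 60.083, so SiO2 mass = 180.249 g.
180.249/428.669 × 100 = 42.05 wt%.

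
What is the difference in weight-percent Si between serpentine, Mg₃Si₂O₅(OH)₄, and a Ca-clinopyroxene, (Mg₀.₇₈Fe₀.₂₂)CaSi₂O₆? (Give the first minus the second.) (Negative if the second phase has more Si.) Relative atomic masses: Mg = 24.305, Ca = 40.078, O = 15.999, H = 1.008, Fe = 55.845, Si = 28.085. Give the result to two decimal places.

First mineral: 56.170 g Si in 277.108 g formula = 20.27 wt% Si.
Second mineral: 56.170 g Si in 223.486 g formula = 25.13 wt% Si.
20.27% − 25.13% gives a difference of -4.86 percentage points.

-4.86 percentage points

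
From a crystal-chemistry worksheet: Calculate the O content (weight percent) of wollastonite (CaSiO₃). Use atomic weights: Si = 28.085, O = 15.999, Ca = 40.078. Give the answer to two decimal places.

M(CaSiO₃) = 116.160 g/mol.
O contributes 3 × 15.999 = 47.997 g per mole.
47.997/116.160 = 0.4132 → 41.32%.

41.32 weight percent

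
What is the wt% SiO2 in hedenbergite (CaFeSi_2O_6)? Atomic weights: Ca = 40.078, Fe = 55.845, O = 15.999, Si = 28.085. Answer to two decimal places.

Formula mass = 248.087 g/mol.
2 Si → 2.0000 mol SiO2 per formula unit; M(SiO2) = 60.083, so SiO2 mass = 120.166 g.
120.166/248.087 × 100 = 48.44 wt%.

48.44 wt%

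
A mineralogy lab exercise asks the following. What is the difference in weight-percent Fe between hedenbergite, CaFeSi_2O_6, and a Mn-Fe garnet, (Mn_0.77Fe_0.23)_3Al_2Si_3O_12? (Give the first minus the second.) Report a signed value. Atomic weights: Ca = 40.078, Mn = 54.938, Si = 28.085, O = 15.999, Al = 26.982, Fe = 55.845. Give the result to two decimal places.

14.74 percentage points

Fe in CaFeSi_2O_6: molar mass 248.087 g/mol; 1×55.845 = 55.845 g → 22.51 wt%.
Fe in (Mn_0.77Fe_0.23)_3Al_2Si_3O_12: molar mass 495.647 g/mol; 0.69×55.845 = 38.533 g → 7.77 wt%.
Difference = 22.51 − 7.77 = 14.74 percentage points.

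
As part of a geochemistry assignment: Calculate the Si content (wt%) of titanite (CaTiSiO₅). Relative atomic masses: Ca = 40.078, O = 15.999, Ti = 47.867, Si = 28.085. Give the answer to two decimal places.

14.33 wt%

Molar mass of CaTiSiO₅: 1·40.078 + 1·47.867 + 1·28.085 + 5·15.999 = 196.025 g/mol.
Mass of Si per formula unit: 1 × 28.085 = 28.085 g.
Weight fraction Si = 28.085 / 196.025 = 0.1433.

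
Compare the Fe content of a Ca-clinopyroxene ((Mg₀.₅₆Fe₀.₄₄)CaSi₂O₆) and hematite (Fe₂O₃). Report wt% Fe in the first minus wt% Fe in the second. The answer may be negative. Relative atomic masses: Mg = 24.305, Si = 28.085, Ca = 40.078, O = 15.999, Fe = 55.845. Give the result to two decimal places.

-59.28 percentage points

M((Mg₀.₅₆Fe₀.₄₄)CaSi₂O₆) = 230.425 g/mol, so wt% Fe = 24.572/230.425 × 100 = 10.66%.
M(Fe₂O₃) = 159.687 g/mol, so wt% Fe = 111.690/159.687 × 100 = 69.94%.
10.66 − 69.94 = -59.28 pp.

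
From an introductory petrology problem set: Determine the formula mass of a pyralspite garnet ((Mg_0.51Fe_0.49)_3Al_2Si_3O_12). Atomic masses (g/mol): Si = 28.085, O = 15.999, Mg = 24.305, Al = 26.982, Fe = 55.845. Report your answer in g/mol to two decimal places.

The formula mass is the sum 1.53×24.305 + 1.47×55.845 + 2×26.982 + 3×28.085 + 12×15.999.

449.49 g/mol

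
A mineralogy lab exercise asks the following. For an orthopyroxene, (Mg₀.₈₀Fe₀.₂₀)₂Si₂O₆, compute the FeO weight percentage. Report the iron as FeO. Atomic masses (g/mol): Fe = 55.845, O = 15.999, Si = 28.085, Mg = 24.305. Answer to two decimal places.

Molar mass of (Mg₀.₈₀Fe₀.₂₀)₂Si₂O₆ = 1.60·24.305 + 0.40·55.845 + 2·28.085 + 6·15.999 = 213.390 g/mol.
Each formula unit contains 0.40 Fe, equivalent to 0.40/1 = 0.4000 mol FeO.
M(FeO) = 1×55.845 + 1×15.999 = 71.844 g/mol.
Mass of FeO per formula unit = 0.4000 × 71.844 = 28.738 g.
FeO wt% = 28.738 / 213.390 × 100 = 13.47%.

13.47 wt%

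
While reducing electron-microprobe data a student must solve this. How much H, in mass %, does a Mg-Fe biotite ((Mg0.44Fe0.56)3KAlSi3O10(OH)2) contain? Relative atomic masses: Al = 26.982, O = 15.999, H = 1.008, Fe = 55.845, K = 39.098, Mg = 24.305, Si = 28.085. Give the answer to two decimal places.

Formula mass = 1.32·24.305 + 1.68·55.845 + 1·39.098 + 1·26.982 + 3·28.085 + 12·15.999 + 2·1.008 = 470.241 g/mol, of which 2.016 g is H.
So H makes up 2.016/470.241 = 0.0043 of the mass, i.e. 0.43%.

0.43 mass %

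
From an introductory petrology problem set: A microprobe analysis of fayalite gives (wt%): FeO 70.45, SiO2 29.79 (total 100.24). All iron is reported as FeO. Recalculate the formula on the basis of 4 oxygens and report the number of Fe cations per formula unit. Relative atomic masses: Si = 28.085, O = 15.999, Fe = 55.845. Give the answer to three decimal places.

70.45 wt% FeO ÷ 71.844 g/mol = 0.98060 mol, giving 0.98060 Fe and 0.98060 O.
29.79 wt% SiO2 ÷ 60.083 g/mol = 0.49581 mol, giving 0.49581 Si and 0.99162 O.
Oxygen sums to 1.97222; scaling by 4/1.97222 = 2.02817 puts the formula on 4 O.
Fe: 0.98060 × 2.02817 = 1.989 atoms per formula unit.

1.989 Fe apfu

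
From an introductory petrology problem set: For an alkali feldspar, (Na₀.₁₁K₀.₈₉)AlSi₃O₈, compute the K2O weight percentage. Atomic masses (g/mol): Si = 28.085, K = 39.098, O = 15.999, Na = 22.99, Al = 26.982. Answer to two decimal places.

M((Na₀.₁₁K₀.₈₉)AlSi₃O₈) = 276.555 g/mol; M(K2O) = 94.195 g/mol.
Moles K2O per formula unit = 0.89 K ÷ 2 = 0.4450.
K2O fraction = (0.4450 × 94.195) / 276.555 = 41.917/276.555 = 0.1516.

15.16 wt%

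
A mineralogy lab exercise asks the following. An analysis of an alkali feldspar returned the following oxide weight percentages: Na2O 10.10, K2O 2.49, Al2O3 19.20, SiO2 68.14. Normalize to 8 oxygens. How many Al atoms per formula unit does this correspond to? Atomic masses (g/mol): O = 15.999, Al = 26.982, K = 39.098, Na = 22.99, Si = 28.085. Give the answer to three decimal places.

0.997 Al apfu

10.10 wt% Na2O ÷ 61.979 g/mol = 0.16296 mol, giving 0.32592 Na and 0.16296 O.
2.49 wt% K2O ÷ 94.195 g/mol = 0.02643 mol, giving 0.05286 K and 0.02643 O.
19.20 wt% Al2O3 ÷ 101.961 g/mol = 0.18831 mol, giving 0.37662 Al and 0.56493 O.
68.14 wt% SiO2 ÷ 60.083 g/mol = 1.13410 mol, giving 1.13410 Si and 2.26820 O.
Oxygen sums to 3.02252; scaling by 8/3.02252 = 2.64680 puts the formula on 8 O.
Al: 0.37662 × 2.64680 = 0.997 atoms per formula unit.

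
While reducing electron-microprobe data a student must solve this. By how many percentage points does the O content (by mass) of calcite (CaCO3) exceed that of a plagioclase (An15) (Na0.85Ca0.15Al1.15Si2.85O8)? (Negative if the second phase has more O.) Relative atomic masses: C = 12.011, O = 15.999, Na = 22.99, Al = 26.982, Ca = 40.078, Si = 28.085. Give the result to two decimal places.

M(CaCO3) = 100.086 g/mol, so wt% O = 47.997/100.086 × 100 = 47.96%.
M(Na0.85Ca0.15Al1.15Si2.85O8) = 264.617 g/mol, so wt% O = 127.992/264.617 × 100 = 48.37%.
47.96 − 48.37 = -0.41 pp.

-0.41 percentage points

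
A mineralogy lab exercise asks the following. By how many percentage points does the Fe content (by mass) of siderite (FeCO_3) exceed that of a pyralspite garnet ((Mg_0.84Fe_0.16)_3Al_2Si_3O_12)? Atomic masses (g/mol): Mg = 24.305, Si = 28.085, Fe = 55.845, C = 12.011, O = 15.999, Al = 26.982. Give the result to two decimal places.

41.79 percentage points

M(FeCO_3) = 115.853 g/mol, so wt% Fe = 55.845/115.853 × 100 = 48.20%.
M((Mg_0.84Fe_0.16)_3Al_2Si_3O_12) = 418.261 g/mol, so wt% Fe = 26.806/418.261 × 100 = 6.41%.
48.20 − 6.41 = 41.79 pp.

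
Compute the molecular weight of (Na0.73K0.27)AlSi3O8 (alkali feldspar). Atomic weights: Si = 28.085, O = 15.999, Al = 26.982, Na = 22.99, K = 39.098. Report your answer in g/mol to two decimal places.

266.57 g/mol

M = 0.73·22.99 + 0.27·39.098 + 1·26.982 + 3·28.085 + 8·15.999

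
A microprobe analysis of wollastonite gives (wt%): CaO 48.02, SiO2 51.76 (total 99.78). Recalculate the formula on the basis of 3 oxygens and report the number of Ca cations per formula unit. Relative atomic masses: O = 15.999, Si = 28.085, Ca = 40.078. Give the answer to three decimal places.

0.996 Ca apfu

CaO: 48.02/56.077 = 0.85632 mol → 0.85632 mol Ca, 0.85632 mol O.
SiO2: 51.76/60.083 = 0.86147 mol → 0.86147 mol Si, 1.72294 mol O.
Total oxygen = 2.57926 mol. Normalization factor = 3/2.57926 = 1.16312.
Ca per 3 O = 0.85632 × 1.16312 = 0.996.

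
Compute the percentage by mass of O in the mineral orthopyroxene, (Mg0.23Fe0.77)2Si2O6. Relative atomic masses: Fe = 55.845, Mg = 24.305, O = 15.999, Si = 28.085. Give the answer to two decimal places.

38.50 weight percent

Molar mass of (Mg0.23Fe0.77)2Si2O6: 0.46×24.305 + 1.54×55.845 + 2×28.085 + 6×15.999 = 249.346 g/mol.
Mass of O per formula unit: 6 × 15.999 = 95.994 g.
Weight fraction O = 95.994 / 249.346 = 0.3850.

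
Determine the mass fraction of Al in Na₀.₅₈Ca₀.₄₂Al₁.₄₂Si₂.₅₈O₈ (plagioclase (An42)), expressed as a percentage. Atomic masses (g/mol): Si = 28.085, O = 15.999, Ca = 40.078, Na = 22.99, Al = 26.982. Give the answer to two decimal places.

Molar mass of Na₀.₅₈Ca₀.₄₂Al₁.₄₂Si₂.₅₈O₈: 0.58×22.99 + 0.42×40.078 + 1.42×26.982 + 2.58×28.085 + 8×15.999 = 268.933 g/mol.
Mass of Al per formula unit: 1.42 × 26.982 = 38.314 g.
Weight fraction Al = 38.314 / 268.933 = 0.1425.

14.25 wt%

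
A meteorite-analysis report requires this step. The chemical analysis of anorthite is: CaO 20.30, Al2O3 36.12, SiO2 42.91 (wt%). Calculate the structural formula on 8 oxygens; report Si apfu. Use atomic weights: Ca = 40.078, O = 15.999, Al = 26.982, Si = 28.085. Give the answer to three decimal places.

CaO (M=56.077): mol = 0.36200; Ca = 0.36200, O = 0.36200.
Al2O3 (M=101.961): mol = 0.35425; Al = 0.70850, O = 1.06275.
SiO2 (M=60.083): mol = 0.71418; Si = 0.71418, O = 1.42836.
ΣO = 2.85311; factor = 8/ΣO = 2.80396.
Si apfu = 0.71418 × 2.80396 = 2.003.

2.003 Si apfu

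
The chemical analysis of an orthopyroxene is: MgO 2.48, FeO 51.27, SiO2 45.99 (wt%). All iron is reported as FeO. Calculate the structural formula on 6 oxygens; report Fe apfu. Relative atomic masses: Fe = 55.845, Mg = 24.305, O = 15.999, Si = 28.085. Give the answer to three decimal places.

1.857 Fe apfu

MgO (M=40.304): mol = 0.06153; Mg = 0.06153, O = 0.06153.
FeO (M=71.844): mol = 0.71363; Fe = 0.71363, O = 0.71363.
SiO2 (M=60.083): mol = 0.76544; Si = 0.76544, O = 1.53088.
ΣO = 2.30604; factor = 6/ΣO = 2.60186.
Fe apfu = 0.71363 × 2.60186 = 1.857.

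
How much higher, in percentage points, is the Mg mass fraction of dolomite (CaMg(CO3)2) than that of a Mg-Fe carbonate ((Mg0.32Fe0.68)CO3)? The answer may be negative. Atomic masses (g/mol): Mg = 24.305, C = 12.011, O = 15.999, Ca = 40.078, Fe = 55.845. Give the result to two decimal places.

5.83 percentage points

M(CaMg(CO3)2) = 184.399 g/mol, so wt% Mg = 24.305/184.399 × 100 = 13.18%.
M((Mg0.32Fe0.68)CO3) = 105.760 g/mol, so wt% Mg = 7.778/105.760 × 100 = 7.35%.
13.18 − 7.35 = 5.83 pp.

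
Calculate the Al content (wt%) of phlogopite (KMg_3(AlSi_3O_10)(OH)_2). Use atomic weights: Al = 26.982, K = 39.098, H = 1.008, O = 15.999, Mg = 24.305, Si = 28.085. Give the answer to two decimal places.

M(KMg_3(AlSi_3O_10)(OH)_2) = 417.254 g/mol.
Al contributes 1 × 26.982 = 26.982 g per mole.
26.982/417.254 = 0.0647 → 6.47%.

6.47 wt%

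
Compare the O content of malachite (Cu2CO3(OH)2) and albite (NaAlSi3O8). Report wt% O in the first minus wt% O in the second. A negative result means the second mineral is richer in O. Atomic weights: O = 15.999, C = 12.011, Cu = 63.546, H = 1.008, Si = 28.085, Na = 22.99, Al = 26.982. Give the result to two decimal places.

O in Cu2CO3(OH)2: molar mass 221.114 g/mol; 5×15.999 = 79.995 g → 36.18 wt%.
O in NaAlSi3O8: molar mass 262.219 g/mol; 8×15.999 = 127.992 g → 48.81 wt%.
Difference = 36.18 − 48.81 = -12.63 percentage points.

-12.63 percentage points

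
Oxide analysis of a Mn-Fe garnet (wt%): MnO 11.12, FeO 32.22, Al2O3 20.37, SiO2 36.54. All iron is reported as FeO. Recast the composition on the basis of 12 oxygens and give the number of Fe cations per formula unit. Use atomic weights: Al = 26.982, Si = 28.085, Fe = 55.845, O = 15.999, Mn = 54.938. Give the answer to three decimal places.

2.223 Fe apfu

11.12 wt% MnO ÷ 70.937 g/mol = 0.15676 mol, giving 0.15676 Mn and 0.15676 O.
32.22 wt% FeO ÷ 71.844 g/mol = 0.44847 mol, giving 0.44847 Fe and 0.44847 O.
20.37 wt% Al2O3 ÷ 101.961 g/mol = 0.19978 mol, giving 0.39956 Al and 0.59934 O.
36.54 wt% SiO2 ÷ 60.083 g/mol = 0.60816 mol, giving 0.60816 Si and 1.21632 O.
Oxygen sums to 2.42089; scaling by 12/2.42089 = 4.95685 puts the formula on 12 O.
Fe: 0.44847 × 4.95685 = 2.223 atoms per formula unit.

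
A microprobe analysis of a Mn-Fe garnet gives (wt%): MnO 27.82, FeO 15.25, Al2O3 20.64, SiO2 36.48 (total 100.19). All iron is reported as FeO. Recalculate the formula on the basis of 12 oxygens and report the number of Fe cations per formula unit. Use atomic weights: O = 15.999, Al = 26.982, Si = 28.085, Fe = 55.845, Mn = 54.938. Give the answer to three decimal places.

1.050 Fe apfu

MnO: 27.82/70.937 = 0.39218 mol → 0.39218 mol Mn, 0.39218 mol O.
FeO: 15.25/71.844 = 0.21227 mol → 0.21227 mol Fe, 0.21227 mol O.
Al2O3: 20.64/101.961 = 0.20243 mol → 0.40486 mol Al, 0.60729 mol O.
SiO2: 36.48/60.083 = 0.60716 mol → 0.60716 mol Si, 1.21432 mol O.
Total oxygen = 2.42606 mol. Normalization factor = 12/2.42606 = 4.94629.
Fe per 12 O = 0.21227 × 4.94629 = 1.050.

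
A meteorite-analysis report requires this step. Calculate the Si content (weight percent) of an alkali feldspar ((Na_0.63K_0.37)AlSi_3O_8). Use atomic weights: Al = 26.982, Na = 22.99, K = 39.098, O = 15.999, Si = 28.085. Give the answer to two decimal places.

31.42 weight percent

Molar mass of (Na_0.63K_0.37)AlSi_3O_8: 0.63×22.99 + 0.37×39.098 + 1×26.982 + 3×28.085 + 8×15.999 = 268.179 g/mol.
Mass of Si per formula unit: 3 × 28.085 = 84.255 g.
Weight fraction Si = 84.255 / 268.179 = 0.3142.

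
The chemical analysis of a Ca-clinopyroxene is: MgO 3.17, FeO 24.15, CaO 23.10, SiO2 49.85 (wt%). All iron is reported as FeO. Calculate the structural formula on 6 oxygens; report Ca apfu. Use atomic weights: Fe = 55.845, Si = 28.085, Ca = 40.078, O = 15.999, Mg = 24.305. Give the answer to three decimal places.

3.17 wt% MgO ÷ 40.304 g/mol = 0.07865 mol, giving 0.07865 Mg and 0.07865 O.
24.15 wt% FeO ÷ 71.844 g/mol = 0.33614 mol, giving 0.33614 Fe and 0.33614 O.
23.10 wt% CaO ÷ 56.077 g/mol = 0.41193 mol, giving 0.41193 Ca and 0.41193 O.
49.85 wt% SiO2 ÷ 60.083 g/mol = 0.82969 mol, giving 0.82969 Si and 1.65938 O.
Oxygen sums to 2.48610; scaling by 6/2.48610 = 2.41342 puts the formula on 6 O.
Ca: 0.41193 × 2.41342 = 0.994 atoms per formula unit.

0.994 Ca apfu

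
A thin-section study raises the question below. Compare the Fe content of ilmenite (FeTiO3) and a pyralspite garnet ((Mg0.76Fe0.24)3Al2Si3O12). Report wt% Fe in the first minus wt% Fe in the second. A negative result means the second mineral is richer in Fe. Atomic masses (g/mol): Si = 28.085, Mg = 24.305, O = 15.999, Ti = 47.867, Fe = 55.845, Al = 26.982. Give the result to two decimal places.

First mineral: 55.845 g Fe in 151.709 g formula = 36.81 wt% Fe.
Second mineral: 40.208 g Fe in 425.831 g formula = 9.44 wt% Fe.
36.81% − 9.44% gives a difference of 27.37 percentage points.

27.37 percentage points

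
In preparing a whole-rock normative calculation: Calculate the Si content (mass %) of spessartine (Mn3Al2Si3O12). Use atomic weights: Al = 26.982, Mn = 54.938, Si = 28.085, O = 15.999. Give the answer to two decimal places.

Formula mass = 3×54.938 + 2×26.982 + 3×28.085 + 12×15.999 = 495.021 g/mol, of which 84.255 g is Si.
So Si makes up 84.255/495.021 = 0.1702 of the mass, i.e. 17.02%.

17.02 mass %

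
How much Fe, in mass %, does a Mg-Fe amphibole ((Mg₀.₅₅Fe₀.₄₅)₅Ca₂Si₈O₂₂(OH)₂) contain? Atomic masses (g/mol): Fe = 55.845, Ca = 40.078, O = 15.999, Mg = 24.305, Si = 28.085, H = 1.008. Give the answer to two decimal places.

14.22 mass %

Formula mass = 2.75*24.305 + 2.25*55.845 + 2*40.078 + 8*28.085 + 24*15.999 + 2*1.008 = 883.318 g/mol, of which 125.651 g is Fe.
So Fe makes up 125.651/883.318 = 0.1422 of the mass, i.e. 14.22%.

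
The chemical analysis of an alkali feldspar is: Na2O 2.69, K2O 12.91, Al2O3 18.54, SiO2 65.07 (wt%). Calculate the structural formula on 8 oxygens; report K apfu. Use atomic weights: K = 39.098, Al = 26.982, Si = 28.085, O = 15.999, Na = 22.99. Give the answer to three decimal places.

Na2O (M=61.979): mol = 0.04340; Na = 0.08680, O = 0.04340.
K2O (M=94.195): mol = 0.13706; K = 0.27412, O = 0.13706.
Al2O3 (M=101.961): mol = 0.18183; Al = 0.36366, O = 0.54549.
SiO2 (M=60.083): mol = 1.08300; Si = 1.08300, O = 2.16600.
ΣO = 2.89195; factor = 8/ΣO = 2.76630.
K apfu = 0.27412 × 2.76630 = 0.758.

0.758 K apfu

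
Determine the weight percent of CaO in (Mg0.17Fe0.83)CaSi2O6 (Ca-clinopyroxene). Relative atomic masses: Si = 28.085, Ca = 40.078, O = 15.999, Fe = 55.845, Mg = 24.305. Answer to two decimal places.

M((Mg0.17Fe0.83)CaSi2O6) = 242.725 g/mol; M(CaO) = 56.077 g/mol.
Moles CaO per formula unit = 1 Ca ÷ 1 = 1.0000.
CaO fraction = (1.0000 × 56.077) / 242.725 = 56.077/242.725 = 0.2310.

23.10 wt%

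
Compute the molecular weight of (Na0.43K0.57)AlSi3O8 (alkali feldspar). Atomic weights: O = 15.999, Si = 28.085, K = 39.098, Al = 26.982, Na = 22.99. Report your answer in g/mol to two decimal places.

The formula mass is the sum 0.43·22.99 + 0.57·39.098 + 1·26.982 + 3·28.085 + 8·15.999.

271.40 g/mol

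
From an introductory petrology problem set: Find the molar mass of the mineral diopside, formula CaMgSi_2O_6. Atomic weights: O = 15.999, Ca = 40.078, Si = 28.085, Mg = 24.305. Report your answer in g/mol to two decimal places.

Ca: 1 × 40.078 = 40.0780
Mg: 1 × 24.305 = 24.3050
Si: 2 × 28.085 = 56.1700
O: 6 × 15.999 = 95.9940
Summing the contributions gives the formula mass.

216.55 g/mol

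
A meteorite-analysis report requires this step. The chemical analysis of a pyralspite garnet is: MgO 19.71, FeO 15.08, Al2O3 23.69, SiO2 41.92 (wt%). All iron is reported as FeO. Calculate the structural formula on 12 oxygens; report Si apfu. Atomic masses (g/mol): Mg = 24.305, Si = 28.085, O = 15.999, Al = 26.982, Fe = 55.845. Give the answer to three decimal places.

2.999 Si apfu

19.71 wt% MgO ÷ 40.304 g/mol = 0.48903 mol, giving 0.48903 Mg and 0.48903 O.
15.08 wt% FeO ÷ 71.844 g/mol = 0.20990 mol, giving 0.20990 Fe and 0.20990 O.
23.69 wt% Al2O3 ÷ 101.961 g/mol = 0.23234 mol, giving 0.46468 Al and 0.69702 O.
41.92 wt% SiO2 ÷ 60.083 g/mol = 0.69770 mol, giving 0.69770 Si and 1.39540 O.
Oxygen sums to 2.79135; scaling by 12/2.79135 = 4.29900 puts the formula on 12 O.
Si: 0.69770 × 4.29900 = 2.999 atoms per formula unit.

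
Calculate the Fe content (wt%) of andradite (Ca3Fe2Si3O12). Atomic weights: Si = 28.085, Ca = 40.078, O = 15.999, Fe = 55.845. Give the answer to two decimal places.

21.98 wt%

Formula mass = 3*40.078 + 2*55.845 + 3*28.085 + 12*15.999 = 508.167 g/mol, of which 111.690 g is Fe.
So Fe makes up 111.690/508.167 = 0.2198 of the mass, i.e. 21.98%.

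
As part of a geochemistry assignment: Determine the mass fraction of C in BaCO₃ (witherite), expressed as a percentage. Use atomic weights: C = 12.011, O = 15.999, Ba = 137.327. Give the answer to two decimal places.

M(BaCO₃) = 197.335 g/mol.
C contributes 1 × 12.011 = 12.011 g per mole.
12.011/197.335 = 0.0609 → 6.09%.

6.09 weight percent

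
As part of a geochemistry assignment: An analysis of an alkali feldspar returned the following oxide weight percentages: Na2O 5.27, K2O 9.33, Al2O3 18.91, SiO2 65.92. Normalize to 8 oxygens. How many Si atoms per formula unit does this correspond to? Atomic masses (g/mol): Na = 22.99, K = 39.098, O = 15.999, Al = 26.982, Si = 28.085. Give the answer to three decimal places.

2.991 Si apfu

Na2O (M=61.979): mol = 0.08503; Na = 0.17006, O = 0.08503.
K2O (M=94.195): mol = 0.09905; K = 0.19810, O = 0.09905.
Al2O3 (M=101.961): mol = 0.18546; Al = 0.37092, O = 0.55638.
SiO2 (M=60.083): mol = 1.09715; Si = 1.09715, O = 2.19430.
ΣO = 2.93476; factor = 8/ΣO = 2.72595.
Si apfu = 1.09715 × 2.72595 = 2.991.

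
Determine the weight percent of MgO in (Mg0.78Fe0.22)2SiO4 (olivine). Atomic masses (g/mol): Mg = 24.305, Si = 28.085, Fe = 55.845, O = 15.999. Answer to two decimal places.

Formula mass = 154.569 g/mol.
1.56 Mg → 1.5600 mol MgO per formula unit; M(MgO) = 40.304, so MgO mass = 62.874 g.
62.874/154.569 × 100 = 40.68 wt%.

40.68 wt%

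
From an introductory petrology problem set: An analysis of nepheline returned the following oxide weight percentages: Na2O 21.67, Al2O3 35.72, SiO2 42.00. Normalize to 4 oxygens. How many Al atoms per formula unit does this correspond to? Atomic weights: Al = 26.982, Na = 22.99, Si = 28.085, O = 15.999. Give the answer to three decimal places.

1.001 Al apfu

Na2O (M=61.979): mol = 0.34963; Na = 0.69926, O = 0.34963.
Al2O3 (M=101.961): mol = 0.35033; Al = 0.70066, O = 1.05099.
SiO2 (M=60.083): mol = 0.69903; Si = 0.69903, O = 1.39806.
ΣO = 2.79868; factor = 4/ΣO = 1.42925.
Al apfu = 0.70066 × 1.42925 = 1.001.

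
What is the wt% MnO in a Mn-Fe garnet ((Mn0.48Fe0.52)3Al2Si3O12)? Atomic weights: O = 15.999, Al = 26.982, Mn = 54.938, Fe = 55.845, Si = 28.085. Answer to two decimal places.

M((Mn0.48Fe0.52)3Al2Si3O12) = 496.436 g/mol; M(MnO) = 70.937 g/mol.
Moles MnO per formula unit = 1.44 Mn ÷ 1 = 1.4400.
MnO fraction = (1.4400 × 70.937) / 496.436 = 102.149/496.436 = 0.2058.

20.58 wt%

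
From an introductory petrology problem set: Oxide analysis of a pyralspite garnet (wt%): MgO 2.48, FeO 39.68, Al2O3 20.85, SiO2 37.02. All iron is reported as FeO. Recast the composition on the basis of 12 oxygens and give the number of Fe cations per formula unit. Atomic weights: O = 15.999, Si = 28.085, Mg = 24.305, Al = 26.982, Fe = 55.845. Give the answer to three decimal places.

MgO (M=40.304): mol = 0.06153; Mg = 0.06153, O = 0.06153.
FeO (M=71.844): mol = 0.55231; Fe = 0.55231, O = 0.55231.
Al2O3 (M=101.961): mol = 0.20449; Al = 0.40898, O = 0.61347.
SiO2 (M=60.083): mol = 0.61615; Si = 0.61615, O = 1.23230.
ΣO = 2.45961; factor = 12/ΣO = 4.87882.
Fe apfu = 0.55231 × 4.87882 = 2.695.

2.695 Fe apfu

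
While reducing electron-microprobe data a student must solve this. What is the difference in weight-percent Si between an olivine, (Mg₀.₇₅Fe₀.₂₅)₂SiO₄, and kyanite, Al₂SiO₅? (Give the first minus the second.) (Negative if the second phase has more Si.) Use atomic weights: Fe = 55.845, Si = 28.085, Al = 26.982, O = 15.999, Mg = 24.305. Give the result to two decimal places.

0.62 percentage points

First mineral: 28.085 g Si in 156.461 g formula = 17.95 wt% Si.
Second mineral: 28.085 g Si in 162.044 g formula = 17.33 wt% Si.
17.95% − 17.33% gives a difference of 0.62 percentage points.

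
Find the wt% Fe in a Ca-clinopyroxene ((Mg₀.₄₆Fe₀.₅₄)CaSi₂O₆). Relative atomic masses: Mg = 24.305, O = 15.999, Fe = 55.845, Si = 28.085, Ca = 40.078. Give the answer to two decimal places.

M((Mg₀.₄₆Fe₀.₅₄)CaSi₂O₆) = 233.579 g/mol.
Fe contributes 0.54 × 55.845 = 30.156 g per mole.
30.156/233.579 = 0.1291 → 12.91%.

12.91 mass %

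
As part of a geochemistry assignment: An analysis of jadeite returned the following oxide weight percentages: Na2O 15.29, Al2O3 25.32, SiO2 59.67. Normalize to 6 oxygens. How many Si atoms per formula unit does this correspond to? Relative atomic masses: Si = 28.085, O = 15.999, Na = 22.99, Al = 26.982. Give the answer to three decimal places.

Na2O: 15.29/61.979 = 0.24670 mol → 0.49340 mol Na, 0.24670 mol O.
Al2O3: 25.32/101.961 = 0.24833 mol → 0.49666 mol Al, 0.74499 mol O.
SiO2: 59.67/60.083 = 0.99313 mol → 0.99313 mol Si, 1.98626 mol O.
Total oxygen = 2.97795 mol. Normalization factor = 6/2.97795 = 2.01481.
Si per 6 O = 0.99313 × 2.01481 = 2.001.

2.001 Si apfu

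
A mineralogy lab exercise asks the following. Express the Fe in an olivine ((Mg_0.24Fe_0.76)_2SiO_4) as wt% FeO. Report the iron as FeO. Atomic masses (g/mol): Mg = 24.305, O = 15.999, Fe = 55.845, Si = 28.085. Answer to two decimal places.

Formula mass = 188.632 g/mol.
1.52 Fe → 1.5200 mol FeO per formula unit; M(FeO) = 71.844, so FeO mass = 109.203 g.
109.203/188.632 × 100 = 57.89 wt%.

57.89 wt%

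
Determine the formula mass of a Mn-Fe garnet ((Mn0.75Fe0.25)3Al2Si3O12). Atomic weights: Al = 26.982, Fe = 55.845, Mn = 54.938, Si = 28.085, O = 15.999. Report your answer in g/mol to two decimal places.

The formula mass is the sum 2.25*54.938 + 0.75*55.845 + 2*26.982 + 3*28.085 + 12*15.999.

495.70 g/mol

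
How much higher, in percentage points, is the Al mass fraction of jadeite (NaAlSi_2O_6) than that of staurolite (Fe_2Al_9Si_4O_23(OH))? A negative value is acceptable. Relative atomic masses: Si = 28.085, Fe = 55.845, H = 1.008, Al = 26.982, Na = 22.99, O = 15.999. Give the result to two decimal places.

First mineral: 26.982 g Al in 202.136 g formula = 13.35 wt% Al.
Second mineral: 242.838 g Al in 851.852 g formula = 28.51 wt% Al.
13.35% − 28.51% gives a difference of -15.16 percentage points.

-15.16 percentage points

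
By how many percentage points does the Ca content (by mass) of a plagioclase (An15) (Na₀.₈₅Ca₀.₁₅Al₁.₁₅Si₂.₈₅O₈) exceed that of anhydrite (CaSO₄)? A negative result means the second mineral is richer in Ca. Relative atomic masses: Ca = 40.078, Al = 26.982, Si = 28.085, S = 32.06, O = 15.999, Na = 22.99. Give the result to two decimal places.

-27.17 percentage points

M(Na₀.₈₅Ca₀.₁₅Al₁.₁₅Si₂.₈₅O₈) = 264.617 g/mol, so wt% Ca = 6.012/264.617 × 100 = 2.27%.
M(CaSO₄) = 136.134 g/mol, so wt% Ca = 40.078/136.134 × 100 = 29.44%.
2.27 − 29.44 = -27.17 pp.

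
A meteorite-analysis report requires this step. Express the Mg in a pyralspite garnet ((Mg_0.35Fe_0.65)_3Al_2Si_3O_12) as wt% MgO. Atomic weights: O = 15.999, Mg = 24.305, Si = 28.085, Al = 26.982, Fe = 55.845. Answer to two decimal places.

9.11 wt%

Molar mass of (Mg_0.35Fe_0.65)_3Al_2Si_3O_12 = 1.05·24.305 + 1.95·55.845 + 2·26.982 + 3·28.085 + 12·15.999 = 464.625 g/mol.
Each formula unit contains 1.05 Mg, equivalent to 1.05/1 = 1.0500 mol MgO.
M(MgO) = 1×24.305 + 1×15.999 = 40.304 g/mol.
Mass of MgO per formula unit = 1.0500 × 40.304 = 42.319 g.
MgO wt% = 42.319 / 464.625 × 100 = 9.11%.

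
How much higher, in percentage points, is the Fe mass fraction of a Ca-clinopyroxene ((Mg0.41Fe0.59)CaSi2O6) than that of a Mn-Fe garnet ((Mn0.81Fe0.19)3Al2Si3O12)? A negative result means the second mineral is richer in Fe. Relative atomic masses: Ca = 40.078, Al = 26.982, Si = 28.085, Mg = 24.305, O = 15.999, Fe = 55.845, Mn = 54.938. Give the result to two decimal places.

7.59 percentage points

M((Mg0.41Fe0.59)CaSi2O6) = 235.156 g/mol, so wt% Fe = 32.949/235.156 × 100 = 14.01%.
M((Mn0.81Fe0.19)3Al2Si3O12) = 495.538 g/mol, so wt% Fe = 31.832/495.538 × 100 = 6.42%.
14.01 − 6.42 = 7.59 pp.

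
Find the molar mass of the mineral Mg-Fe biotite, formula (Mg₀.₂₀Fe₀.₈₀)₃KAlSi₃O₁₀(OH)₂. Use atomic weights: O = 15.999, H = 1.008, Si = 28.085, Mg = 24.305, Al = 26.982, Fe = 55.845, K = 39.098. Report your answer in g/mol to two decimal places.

M = 0.60×24.305 + 2.40×55.845 + 1×39.098 + 1×26.982 + 3×28.085 + 12×15.999 + 2×1.008

492.95 g/mol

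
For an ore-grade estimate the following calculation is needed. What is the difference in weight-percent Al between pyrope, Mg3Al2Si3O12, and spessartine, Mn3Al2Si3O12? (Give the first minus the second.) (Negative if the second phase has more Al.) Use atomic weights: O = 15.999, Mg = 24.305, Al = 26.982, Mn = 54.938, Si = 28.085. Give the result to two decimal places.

2.49 percentage points

Al in Mg3Al2Si3O12: molar mass 403.122 g/mol; 2×26.982 = 53.964 g → 13.39 wt%.
Al in Mn3Al2Si3O12: molar mass 495.021 g/mol; 2×26.982 = 53.964 g → 10.90 wt%.
Difference = 13.39 − 10.90 = 2.49 percentage points.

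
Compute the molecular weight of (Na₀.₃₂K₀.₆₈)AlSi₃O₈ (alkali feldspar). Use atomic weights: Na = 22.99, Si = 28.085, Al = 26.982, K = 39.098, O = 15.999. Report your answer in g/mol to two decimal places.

273.17 g/mol

M = 0.32×22.99 + 0.68×39.098 + 1×26.982 + 3×28.085 + 8×15.999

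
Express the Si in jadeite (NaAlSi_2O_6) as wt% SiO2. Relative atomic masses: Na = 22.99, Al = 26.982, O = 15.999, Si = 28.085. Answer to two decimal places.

59.45 wt%

M(NaAlSi_2O_6) = 202.136 g/mol; M(SiO2) = 60.083 g/mol.
Moles SiO2 per formula unit = 2 Si ÷ 1 = 2.0000.
SiO2 fraction = (2.0000 × 60.083) / 202.136 = 120.166/202.136 = 0.5945.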